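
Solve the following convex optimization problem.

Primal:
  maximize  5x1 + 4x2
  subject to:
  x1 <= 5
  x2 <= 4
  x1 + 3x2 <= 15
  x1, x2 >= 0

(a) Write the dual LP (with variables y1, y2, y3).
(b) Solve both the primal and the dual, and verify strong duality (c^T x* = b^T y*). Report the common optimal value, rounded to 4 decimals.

The standard primal-dual pair for 'max c^T x s.t. A x <= b, x >= 0' is:
  Dual:  min b^T y  s.t.  A^T y >= c,  y >= 0.

So the dual LP is:
  minimize  5y1 + 4y2 + 15y3
  subject to:
    y1 + y3 >= 5
    y2 + 3y3 >= 4
    y1, y2, y3 >= 0

Solving the primal: x* = (5, 3.3333).
  primal value c^T x* = 38.3333.
Solving the dual: y* = (3.6667, 0, 1.3333).
  dual value b^T y* = 38.3333.
Strong duality: c^T x* = b^T y*. Confirmed.

38.3333


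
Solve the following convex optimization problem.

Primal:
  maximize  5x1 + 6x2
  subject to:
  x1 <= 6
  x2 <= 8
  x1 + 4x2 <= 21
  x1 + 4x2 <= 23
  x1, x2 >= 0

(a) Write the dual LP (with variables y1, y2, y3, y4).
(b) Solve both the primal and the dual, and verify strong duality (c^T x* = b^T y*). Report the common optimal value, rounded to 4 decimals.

The standard primal-dual pair for 'max c^T x s.t. A x <= b, x >= 0' is:
  Dual:  min b^T y  s.t.  A^T y >= c,  y >= 0.

So the dual LP is:
  minimize  6y1 + 8y2 + 21y3 + 23y4
  subject to:
    y1 + y3 + y4 >= 5
    y2 + 4y3 + 4y4 >= 6
    y1, y2, y3, y4 >= 0

Solving the primal: x* = (6, 3.75).
  primal value c^T x* = 52.5.
Solving the dual: y* = (3.5, 0, 1.5, 0).
  dual value b^T y* = 52.5.
Strong duality: c^T x* = b^T y*. Confirmed.

52.5


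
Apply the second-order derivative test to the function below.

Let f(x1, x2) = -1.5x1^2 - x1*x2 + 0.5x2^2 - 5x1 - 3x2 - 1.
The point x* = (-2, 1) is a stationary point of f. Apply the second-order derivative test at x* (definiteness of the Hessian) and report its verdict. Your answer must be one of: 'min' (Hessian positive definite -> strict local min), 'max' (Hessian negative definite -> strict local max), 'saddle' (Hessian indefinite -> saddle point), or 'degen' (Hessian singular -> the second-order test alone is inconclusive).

Compute the Hessian H = grad^2 f:
  H = [[-3, -1], [-1, 1]]
Verify stationarity: grad f(x*) = H x* + g = (0, 0).
Eigenvalues of H: -3.2361, 1.2361.
Eigenvalues have mixed signs, so H is indefinite -> x* is a saddle point.

saddle


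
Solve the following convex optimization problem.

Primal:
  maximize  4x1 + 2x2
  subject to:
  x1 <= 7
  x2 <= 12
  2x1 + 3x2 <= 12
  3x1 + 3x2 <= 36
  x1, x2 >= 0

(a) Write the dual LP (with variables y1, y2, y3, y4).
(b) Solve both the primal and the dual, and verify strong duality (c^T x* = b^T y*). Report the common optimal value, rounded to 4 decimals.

The standard primal-dual pair for 'max c^T x s.t. A x <= b, x >= 0' is:
  Dual:  min b^T y  s.t.  A^T y >= c,  y >= 0.

So the dual LP is:
  minimize  7y1 + 12y2 + 12y3 + 36y4
  subject to:
    y1 + 2y3 + 3y4 >= 4
    y2 + 3y3 + 3y4 >= 2
    y1, y2, y3, y4 >= 0

Solving the primal: x* = (6, 0).
  primal value c^T x* = 24.
Solving the dual: y* = (0, 0, 2, 0).
  dual value b^T y* = 24.
Strong duality: c^T x* = b^T y*. Confirmed.

24


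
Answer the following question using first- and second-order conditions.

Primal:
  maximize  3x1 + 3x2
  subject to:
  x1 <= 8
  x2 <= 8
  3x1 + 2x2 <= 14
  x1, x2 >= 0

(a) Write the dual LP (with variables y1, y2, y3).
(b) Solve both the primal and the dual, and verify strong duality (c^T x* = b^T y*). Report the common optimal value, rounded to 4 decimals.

The standard primal-dual pair for 'max c^T x s.t. A x <= b, x >= 0' is:
  Dual:  min b^T y  s.t.  A^T y >= c,  y >= 0.

So the dual LP is:
  minimize  8y1 + 8y2 + 14y3
  subject to:
    y1 + 3y3 >= 3
    y2 + 2y3 >= 3
    y1, y2, y3 >= 0

Solving the primal: x* = (0, 7).
  primal value c^T x* = 21.
Solving the dual: y* = (0, 0, 1.5).
  dual value b^T y* = 21.
Strong duality: c^T x* = b^T y*. Confirmed.

21


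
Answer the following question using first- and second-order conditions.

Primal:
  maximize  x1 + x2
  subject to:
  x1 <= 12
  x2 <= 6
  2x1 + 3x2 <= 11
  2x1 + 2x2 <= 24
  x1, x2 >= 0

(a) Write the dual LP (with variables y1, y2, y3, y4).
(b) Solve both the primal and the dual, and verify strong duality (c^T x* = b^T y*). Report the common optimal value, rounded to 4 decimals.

The standard primal-dual pair for 'max c^T x s.t. A x <= b, x >= 0' is:
  Dual:  min b^T y  s.t.  A^T y >= c,  y >= 0.

So the dual LP is:
  minimize  12y1 + 6y2 + 11y3 + 24y4
  subject to:
    y1 + 2y3 + 2y4 >= 1
    y2 + 3y3 + 2y4 >= 1
    y1, y2, y3, y4 >= 0

Solving the primal: x* = (5.5, 0).
  primal value c^T x* = 5.5.
Solving the dual: y* = (0, 0, 0.5, 0).
  dual value b^T y* = 5.5.
Strong duality: c^T x* = b^T y*. Confirmed.

5.5


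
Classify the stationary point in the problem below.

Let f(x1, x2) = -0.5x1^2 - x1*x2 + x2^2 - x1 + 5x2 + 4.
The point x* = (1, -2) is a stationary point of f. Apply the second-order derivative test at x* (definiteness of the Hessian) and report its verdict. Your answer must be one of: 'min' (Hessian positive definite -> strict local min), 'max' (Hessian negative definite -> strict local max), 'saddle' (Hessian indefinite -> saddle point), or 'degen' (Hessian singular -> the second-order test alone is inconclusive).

Compute the Hessian H = grad^2 f:
  H = [[-1, -1], [-1, 2]]
Verify stationarity: grad f(x*) = H x* + g = (0, 0).
Eigenvalues of H: -1.3028, 2.3028.
Eigenvalues have mixed signs, so H is indefinite -> x* is a saddle point.

saddle


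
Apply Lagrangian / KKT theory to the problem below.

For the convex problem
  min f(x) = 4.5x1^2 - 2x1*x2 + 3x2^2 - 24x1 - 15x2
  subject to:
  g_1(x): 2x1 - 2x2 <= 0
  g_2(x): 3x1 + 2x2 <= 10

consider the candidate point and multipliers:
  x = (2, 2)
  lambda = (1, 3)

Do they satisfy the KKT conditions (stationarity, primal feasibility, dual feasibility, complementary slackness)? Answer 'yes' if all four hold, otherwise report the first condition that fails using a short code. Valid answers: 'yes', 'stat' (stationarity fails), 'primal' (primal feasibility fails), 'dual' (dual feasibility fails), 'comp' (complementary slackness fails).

Gradient of f: grad f(x) = Q x + c = (-10, -7)
Constraint values g_i(x) = a_i^T x - b_i:
  g_1((2, 2)) = 0
  g_2((2, 2)) = 0
Stationarity residual: grad f(x) + sum_i lambda_i a_i = (1, -3)
  -> stationarity FAILS
Primal feasibility (all g_i <= 0): OK
Dual feasibility (all lambda_i >= 0): OK
Complementary slackness (lambda_i * g_i(x) = 0 for all i): OK

Verdict: the first failing condition is stationarity -> stat.

stat


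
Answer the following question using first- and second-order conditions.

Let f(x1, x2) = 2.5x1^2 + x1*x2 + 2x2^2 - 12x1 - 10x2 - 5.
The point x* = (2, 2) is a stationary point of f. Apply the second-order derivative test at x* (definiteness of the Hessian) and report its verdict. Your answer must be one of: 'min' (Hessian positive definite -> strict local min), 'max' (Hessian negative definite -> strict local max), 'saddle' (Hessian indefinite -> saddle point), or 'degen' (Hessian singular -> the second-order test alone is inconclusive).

Compute the Hessian H = grad^2 f:
  H = [[5, 1], [1, 4]]
Verify stationarity: grad f(x*) = H x* + g = (0, 0).
Eigenvalues of H: 3.382, 5.618.
Both eigenvalues > 0, so H is positive definite -> x* is a strict local min.

min


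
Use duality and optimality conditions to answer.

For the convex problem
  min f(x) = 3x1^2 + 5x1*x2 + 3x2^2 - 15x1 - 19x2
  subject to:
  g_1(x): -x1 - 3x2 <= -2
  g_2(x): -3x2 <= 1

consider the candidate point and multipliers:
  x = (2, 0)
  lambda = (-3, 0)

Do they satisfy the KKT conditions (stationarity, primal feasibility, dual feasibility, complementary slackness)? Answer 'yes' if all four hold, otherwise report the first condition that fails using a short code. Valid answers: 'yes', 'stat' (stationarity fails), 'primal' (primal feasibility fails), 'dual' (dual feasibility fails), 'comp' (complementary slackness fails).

Gradient of f: grad f(x) = Q x + c = (-3, -9)
Constraint values g_i(x) = a_i^T x - b_i:
  g_1((2, 0)) = 0
  g_2((2, 0)) = -1
Stationarity residual: grad f(x) + sum_i lambda_i a_i = (0, 0)
  -> stationarity OK
Primal feasibility (all g_i <= 0): OK
Dual feasibility (all lambda_i >= 0): FAILS
Complementary slackness (lambda_i * g_i(x) = 0 for all i): OK

Verdict: the first failing condition is dual_feasibility -> dual.

dual


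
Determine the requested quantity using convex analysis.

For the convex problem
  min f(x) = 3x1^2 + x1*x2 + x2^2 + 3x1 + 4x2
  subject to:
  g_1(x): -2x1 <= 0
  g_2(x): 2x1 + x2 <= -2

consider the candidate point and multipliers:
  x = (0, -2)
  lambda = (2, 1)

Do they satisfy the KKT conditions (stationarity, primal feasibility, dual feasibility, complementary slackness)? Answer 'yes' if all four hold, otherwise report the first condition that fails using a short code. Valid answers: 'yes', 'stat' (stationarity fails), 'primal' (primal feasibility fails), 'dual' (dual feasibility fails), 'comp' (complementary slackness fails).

Gradient of f: grad f(x) = Q x + c = (1, 0)
Constraint values g_i(x) = a_i^T x - b_i:
  g_1((0, -2)) = 0
  g_2((0, -2)) = 0
Stationarity residual: grad f(x) + sum_i lambda_i a_i = (-1, 1)
  -> stationarity FAILS
Primal feasibility (all g_i <= 0): OK
Dual feasibility (all lambda_i >= 0): OK
Complementary slackness (lambda_i * g_i(x) = 0 for all i): OK

Verdict: the first failing condition is stationarity -> stat.

stat


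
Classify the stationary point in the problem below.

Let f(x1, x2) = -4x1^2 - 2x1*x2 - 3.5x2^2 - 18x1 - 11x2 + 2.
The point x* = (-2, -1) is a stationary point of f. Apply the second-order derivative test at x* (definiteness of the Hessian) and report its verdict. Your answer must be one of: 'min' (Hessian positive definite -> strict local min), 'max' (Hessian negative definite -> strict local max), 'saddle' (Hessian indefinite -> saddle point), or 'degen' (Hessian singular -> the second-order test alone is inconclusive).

Compute the Hessian H = grad^2 f:
  H = [[-8, -2], [-2, -7]]
Verify stationarity: grad f(x*) = H x* + g = (0, 0).
Eigenvalues of H: -9.5616, -5.4384.
Both eigenvalues < 0, so H is negative definite -> x* is a strict local max.

max


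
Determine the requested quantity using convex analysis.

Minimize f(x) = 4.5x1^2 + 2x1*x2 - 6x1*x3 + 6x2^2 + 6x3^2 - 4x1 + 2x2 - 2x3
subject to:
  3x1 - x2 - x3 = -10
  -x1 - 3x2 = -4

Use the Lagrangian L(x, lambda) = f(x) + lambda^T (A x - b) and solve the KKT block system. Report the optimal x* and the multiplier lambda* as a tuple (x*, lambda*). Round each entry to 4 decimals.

Form the Lagrangian:
  L(x, lambda) = (1/2) x^T Q x + c^T x + lambda^T (A x - b)
Stationarity (grad_x L = 0): Q x + c + A^T lambda = 0.
Primal feasibility: A x = b.

This gives the KKT block system:
  [ Q   A^T ] [ x     ]   [-c ]
  [ A    0  ] [ lambda ] = [ b ]

Solving the linear system:
  x*      = (-2.7427, 2.2476, -0.4756)
  lambda* = (8.7492, 4.9121)
  f(x*)   = 61.7785

x* = (-2.7427, 2.2476, -0.4756), lambda* = (8.7492, 4.9121)


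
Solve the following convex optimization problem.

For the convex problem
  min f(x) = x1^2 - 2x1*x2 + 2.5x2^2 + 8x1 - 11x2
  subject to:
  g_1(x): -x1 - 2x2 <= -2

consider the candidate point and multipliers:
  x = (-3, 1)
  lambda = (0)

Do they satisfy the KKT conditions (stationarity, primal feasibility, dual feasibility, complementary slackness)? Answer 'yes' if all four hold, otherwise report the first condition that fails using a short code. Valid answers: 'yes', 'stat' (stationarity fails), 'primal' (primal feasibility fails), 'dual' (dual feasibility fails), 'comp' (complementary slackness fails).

Gradient of f: grad f(x) = Q x + c = (0, 0)
Constraint values g_i(x) = a_i^T x - b_i:
  g_1((-3, 1)) = 3
Stationarity residual: grad f(x) + sum_i lambda_i a_i = (0, 0)
  -> stationarity OK
Primal feasibility (all g_i <= 0): FAILS
Dual feasibility (all lambda_i >= 0): OK
Complementary slackness (lambda_i * g_i(x) = 0 for all i): OK

Verdict: the first failing condition is primal_feasibility -> primal.

primal


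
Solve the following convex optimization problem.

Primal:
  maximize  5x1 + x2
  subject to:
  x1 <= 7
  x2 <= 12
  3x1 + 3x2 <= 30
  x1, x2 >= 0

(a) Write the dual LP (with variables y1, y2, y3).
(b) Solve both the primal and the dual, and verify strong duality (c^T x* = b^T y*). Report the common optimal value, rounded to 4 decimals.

The standard primal-dual pair for 'max c^T x s.t. A x <= b, x >= 0' is:
  Dual:  min b^T y  s.t.  A^T y >= c,  y >= 0.

So the dual LP is:
  minimize  7y1 + 12y2 + 30y3
  subject to:
    y1 + 3y3 >= 5
    y2 + 3y3 >= 1
    y1, y2, y3 >= 0

Solving the primal: x* = (7, 3).
  primal value c^T x* = 38.
Solving the dual: y* = (4, 0, 0.3333).
  dual value b^T y* = 38.
Strong duality: c^T x* = b^T y*. Confirmed.

38


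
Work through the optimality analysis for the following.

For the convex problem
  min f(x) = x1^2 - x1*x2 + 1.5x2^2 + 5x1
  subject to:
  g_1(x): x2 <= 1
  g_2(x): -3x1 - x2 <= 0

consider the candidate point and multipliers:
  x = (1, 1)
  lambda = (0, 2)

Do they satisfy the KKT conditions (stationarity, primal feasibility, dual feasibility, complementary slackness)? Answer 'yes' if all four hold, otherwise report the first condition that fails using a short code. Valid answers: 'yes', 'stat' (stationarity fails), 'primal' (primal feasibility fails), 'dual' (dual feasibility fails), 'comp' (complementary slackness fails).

Gradient of f: grad f(x) = Q x + c = (6, 2)
Constraint values g_i(x) = a_i^T x - b_i:
  g_1((1, 1)) = 0
  g_2((1, 1)) = -4
Stationarity residual: grad f(x) + sum_i lambda_i a_i = (0, 0)
  -> stationarity OK
Primal feasibility (all g_i <= 0): OK
Dual feasibility (all lambda_i >= 0): OK
Complementary slackness (lambda_i * g_i(x) = 0 for all i): FAILS

Verdict: the first failing condition is complementary_slackness -> comp.

comp


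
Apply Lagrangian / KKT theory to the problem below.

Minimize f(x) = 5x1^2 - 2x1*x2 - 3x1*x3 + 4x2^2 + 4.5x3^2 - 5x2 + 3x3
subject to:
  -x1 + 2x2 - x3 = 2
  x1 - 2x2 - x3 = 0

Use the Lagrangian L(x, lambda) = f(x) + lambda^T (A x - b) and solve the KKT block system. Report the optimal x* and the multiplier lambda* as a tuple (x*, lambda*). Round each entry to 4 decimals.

Form the Lagrangian:
  L(x, lambda) = (1/2) x^T Q x + c^T x + lambda^T (A x - b)
Stationarity (grad_x L = 0): Q x + c + A^T lambda = 0.
Primal feasibility: A x = b.

This gives the KKT block system:
  [ Q   A^T ] [ x     ]   [-c ]
  [ A    0  ] [ lambda ] = [ b ]

Solving the linear system:
  x*      = (-0.15, 0.425, -1)
  lambda* = (-2.45, -3.1)
  f(x*)   = -0.1125

x* = (-0.15, 0.425, -1), lambda* = (-2.45, -3.1)


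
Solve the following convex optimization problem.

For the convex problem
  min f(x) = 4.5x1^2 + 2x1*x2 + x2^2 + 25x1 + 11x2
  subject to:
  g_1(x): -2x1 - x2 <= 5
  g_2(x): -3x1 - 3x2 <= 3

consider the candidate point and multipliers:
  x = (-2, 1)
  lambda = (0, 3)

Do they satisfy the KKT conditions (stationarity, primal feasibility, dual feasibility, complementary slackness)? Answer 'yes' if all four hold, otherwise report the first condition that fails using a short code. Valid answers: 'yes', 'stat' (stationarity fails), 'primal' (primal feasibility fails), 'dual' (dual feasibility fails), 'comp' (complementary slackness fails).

Gradient of f: grad f(x) = Q x + c = (9, 9)
Constraint values g_i(x) = a_i^T x - b_i:
  g_1((-2, 1)) = -2
  g_2((-2, 1)) = 0
Stationarity residual: grad f(x) + sum_i lambda_i a_i = (0, 0)
  -> stationarity OK
Primal feasibility (all g_i <= 0): OK
Dual feasibility (all lambda_i >= 0): OK
Complementary slackness (lambda_i * g_i(x) = 0 for all i): OK

Verdict: yes, KKT holds.

yes


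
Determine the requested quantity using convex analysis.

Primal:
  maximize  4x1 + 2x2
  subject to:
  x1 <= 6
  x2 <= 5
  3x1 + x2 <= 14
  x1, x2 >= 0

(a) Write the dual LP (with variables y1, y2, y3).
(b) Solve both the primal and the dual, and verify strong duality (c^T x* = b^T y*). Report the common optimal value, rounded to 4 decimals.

The standard primal-dual pair for 'max c^T x s.t. A x <= b, x >= 0' is:
  Dual:  min b^T y  s.t.  A^T y >= c,  y >= 0.

So the dual LP is:
  minimize  6y1 + 5y2 + 14y3
  subject to:
    y1 + 3y3 >= 4
    y2 + y3 >= 2
    y1, y2, y3 >= 0

Solving the primal: x* = (3, 5).
  primal value c^T x* = 22.
Solving the dual: y* = (0, 0.6667, 1.3333).
  dual value b^T y* = 22.
Strong duality: c^T x* = b^T y*. Confirmed.

22


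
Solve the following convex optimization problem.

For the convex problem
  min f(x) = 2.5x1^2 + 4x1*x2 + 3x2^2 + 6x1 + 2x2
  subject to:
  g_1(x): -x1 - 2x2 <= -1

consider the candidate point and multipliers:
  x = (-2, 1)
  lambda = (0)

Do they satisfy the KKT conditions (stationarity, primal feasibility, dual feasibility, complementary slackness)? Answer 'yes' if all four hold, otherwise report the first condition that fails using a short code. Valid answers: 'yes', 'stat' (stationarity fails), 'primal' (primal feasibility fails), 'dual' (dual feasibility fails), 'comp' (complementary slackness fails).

Gradient of f: grad f(x) = Q x + c = (0, 0)
Constraint values g_i(x) = a_i^T x - b_i:
  g_1((-2, 1)) = 1
Stationarity residual: grad f(x) + sum_i lambda_i a_i = (0, 0)
  -> stationarity OK
Primal feasibility (all g_i <= 0): FAILS
Dual feasibility (all lambda_i >= 0): OK
Complementary slackness (lambda_i * g_i(x) = 0 for all i): OK

Verdict: the first failing condition is primal_feasibility -> primal.

primal


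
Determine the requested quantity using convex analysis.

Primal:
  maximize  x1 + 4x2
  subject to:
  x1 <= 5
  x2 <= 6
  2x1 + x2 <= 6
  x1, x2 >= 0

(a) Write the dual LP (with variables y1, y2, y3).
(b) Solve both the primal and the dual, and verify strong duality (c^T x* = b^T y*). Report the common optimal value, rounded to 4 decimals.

The standard primal-dual pair for 'max c^T x s.t. A x <= b, x >= 0' is:
  Dual:  min b^T y  s.t.  A^T y >= c,  y >= 0.

So the dual LP is:
  minimize  5y1 + 6y2 + 6y3
  subject to:
    y1 + 2y3 >= 1
    y2 + y3 >= 4
    y1, y2, y3 >= 0

Solving the primal: x* = (0, 6).
  primal value c^T x* = 24.
Solving the dual: y* = (0, 3.5, 0.5).
  dual value b^T y* = 24.
Strong duality: c^T x* = b^T y*. Confirmed.

24


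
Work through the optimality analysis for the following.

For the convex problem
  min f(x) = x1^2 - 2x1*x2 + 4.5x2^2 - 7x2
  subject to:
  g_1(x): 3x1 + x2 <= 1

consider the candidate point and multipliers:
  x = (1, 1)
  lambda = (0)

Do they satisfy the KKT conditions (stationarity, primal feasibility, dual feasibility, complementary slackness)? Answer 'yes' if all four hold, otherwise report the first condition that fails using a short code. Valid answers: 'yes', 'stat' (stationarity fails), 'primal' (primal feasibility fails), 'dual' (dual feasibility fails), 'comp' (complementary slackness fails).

Gradient of f: grad f(x) = Q x + c = (0, 0)
Constraint values g_i(x) = a_i^T x - b_i:
  g_1((1, 1)) = 3
Stationarity residual: grad f(x) + sum_i lambda_i a_i = (0, 0)
  -> stationarity OK
Primal feasibility (all g_i <= 0): FAILS
Dual feasibility (all lambda_i >= 0): OK
Complementary slackness (lambda_i * g_i(x) = 0 for all i): OK

Verdict: the first failing condition is primal_feasibility -> primal.

primal


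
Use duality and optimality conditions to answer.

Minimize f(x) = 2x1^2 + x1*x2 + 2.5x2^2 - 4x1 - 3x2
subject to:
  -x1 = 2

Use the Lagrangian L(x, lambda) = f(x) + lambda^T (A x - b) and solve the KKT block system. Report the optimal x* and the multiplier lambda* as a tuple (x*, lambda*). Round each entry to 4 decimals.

Form the Lagrangian:
  L(x, lambda) = (1/2) x^T Q x + c^T x + lambda^T (A x - b)
Stationarity (grad_x L = 0): Q x + c + A^T lambda = 0.
Primal feasibility: A x = b.

This gives the KKT block system:
  [ Q   A^T ] [ x     ]   [-c ]
  [ A    0  ] [ lambda ] = [ b ]

Solving the linear system:
  x*      = (-2, 1)
  lambda* = (-11)
  f(x*)   = 13.5

x* = (-2, 1), lambda* = (-11)


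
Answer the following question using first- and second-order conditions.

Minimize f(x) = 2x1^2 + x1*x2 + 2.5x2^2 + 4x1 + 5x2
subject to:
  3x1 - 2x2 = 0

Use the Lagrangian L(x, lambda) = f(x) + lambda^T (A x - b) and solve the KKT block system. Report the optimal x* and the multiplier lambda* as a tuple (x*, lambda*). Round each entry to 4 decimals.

Form the Lagrangian:
  L(x, lambda) = (1/2) x^T Q x + c^T x + lambda^T (A x - b)
Stationarity (grad_x L = 0): Q x + c + A^T lambda = 0.
Primal feasibility: A x = b.

This gives the KKT block system:
  [ Q   A^T ] [ x     ]   [-c ]
  [ A    0  ] [ lambda ] = [ b ]

Solving the linear system:
  x*      = (-0.6301, -0.9452)
  lambda* = (-0.1781)
  f(x*)   = -3.6233

x* = (-0.6301, -0.9452), lambda* = (-0.1781)


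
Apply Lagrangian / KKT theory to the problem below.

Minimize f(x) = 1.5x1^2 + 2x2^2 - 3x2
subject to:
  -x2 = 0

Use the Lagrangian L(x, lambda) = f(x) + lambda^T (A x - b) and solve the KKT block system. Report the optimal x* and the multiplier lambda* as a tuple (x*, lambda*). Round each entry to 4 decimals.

Form the Lagrangian:
  L(x, lambda) = (1/2) x^T Q x + c^T x + lambda^T (A x - b)
Stationarity (grad_x L = 0): Q x + c + A^T lambda = 0.
Primal feasibility: A x = b.

This gives the KKT block system:
  [ Q   A^T ] [ x     ]   [-c ]
  [ A    0  ] [ lambda ] = [ b ]

Solving the linear system:
  x*      = (0, 0)
  lambda* = (-3)
  f(x*)   = 0

x* = (0, 0), lambda* = (-3)


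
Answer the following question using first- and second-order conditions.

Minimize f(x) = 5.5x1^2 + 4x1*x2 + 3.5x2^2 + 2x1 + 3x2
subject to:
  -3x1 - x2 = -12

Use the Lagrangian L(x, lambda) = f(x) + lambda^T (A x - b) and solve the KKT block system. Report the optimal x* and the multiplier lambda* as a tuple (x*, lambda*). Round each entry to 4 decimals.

Form the Lagrangian:
  L(x, lambda) = (1/2) x^T Q x + c^T x + lambda^T (A x - b)
Stationarity (grad_x L = 0): Q x + c + A^T lambda = 0.
Primal feasibility: A x = b.

This gives the KKT block system:
  [ Q   A^T ] [ x     ]   [-c ]
  [ A    0  ] [ lambda ] = [ b ]

Solving the linear system:
  x*      = (4.22, -0.66)
  lambda* = (15.26)
  f(x*)   = 94.79

x* = (4.22, -0.66), lambda* = (15.26)


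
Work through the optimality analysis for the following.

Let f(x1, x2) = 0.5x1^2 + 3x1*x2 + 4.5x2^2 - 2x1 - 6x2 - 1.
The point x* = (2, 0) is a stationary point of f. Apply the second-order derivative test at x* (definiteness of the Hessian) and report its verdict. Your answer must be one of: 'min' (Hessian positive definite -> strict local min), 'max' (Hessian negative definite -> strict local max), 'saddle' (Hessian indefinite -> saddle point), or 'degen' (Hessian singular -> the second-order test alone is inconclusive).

Compute the Hessian H = grad^2 f:
  H = [[1, 3], [3, 9]]
Verify stationarity: grad f(x*) = H x* + g = (0, 0).
Eigenvalues of H: 0, 10.
H has a zero eigenvalue (singular; positive semidefinite but not definite), so H is neither positive definite, negative definite, nor indefinite. The second-order test alone is inconclusive -> degen.
(Indeed, f is constant along the null direction of H through x*, so x* is not a strict local extremum.)

degen


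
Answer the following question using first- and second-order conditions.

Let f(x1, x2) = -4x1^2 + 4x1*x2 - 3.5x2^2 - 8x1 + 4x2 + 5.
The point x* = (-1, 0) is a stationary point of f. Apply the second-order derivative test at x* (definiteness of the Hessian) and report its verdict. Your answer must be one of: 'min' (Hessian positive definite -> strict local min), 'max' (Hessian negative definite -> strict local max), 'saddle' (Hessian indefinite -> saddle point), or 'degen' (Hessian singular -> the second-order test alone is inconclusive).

Compute the Hessian H = grad^2 f:
  H = [[-8, 4], [4, -7]]
Verify stationarity: grad f(x*) = H x* + g = (0, 0).
Eigenvalues of H: -11.5311, -3.4689.
Both eigenvalues < 0, so H is negative definite -> x* is a strict local max.

max


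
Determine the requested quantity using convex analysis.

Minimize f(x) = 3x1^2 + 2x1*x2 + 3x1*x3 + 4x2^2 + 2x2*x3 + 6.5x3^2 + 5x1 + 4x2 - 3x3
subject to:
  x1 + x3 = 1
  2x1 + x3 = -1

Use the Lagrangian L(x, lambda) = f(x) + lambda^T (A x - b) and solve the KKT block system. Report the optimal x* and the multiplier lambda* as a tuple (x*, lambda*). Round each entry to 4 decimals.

Form the Lagrangian:
  L(x, lambda) = (1/2) x^T Q x + c^T x + lambda^T (A x - b)
Stationarity (grad_x L = 0): Q x + c + A^T lambda = 0.
Primal feasibility: A x = b.

This gives the KKT block system:
  [ Q   A^T ] [ x     ]   [-c ]
  [ A    0  ] [ lambda ] = [ b ]

Solving the linear system:
  x*      = (-2, -0.75, 3)
  lambda* = (-56.5, 28)
  f(x*)   = 31.25

x* = (-2, -0.75, 3), lambda* = (-56.5, 28)


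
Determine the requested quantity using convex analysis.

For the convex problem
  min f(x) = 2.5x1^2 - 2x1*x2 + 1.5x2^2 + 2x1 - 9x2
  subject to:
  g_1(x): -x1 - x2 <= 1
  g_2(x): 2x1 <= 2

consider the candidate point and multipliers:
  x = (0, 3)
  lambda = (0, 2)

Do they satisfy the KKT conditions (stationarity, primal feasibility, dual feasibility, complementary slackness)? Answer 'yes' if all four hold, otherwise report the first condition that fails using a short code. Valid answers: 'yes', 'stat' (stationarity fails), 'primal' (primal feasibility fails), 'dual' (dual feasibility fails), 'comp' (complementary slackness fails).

Gradient of f: grad f(x) = Q x + c = (-4, 0)
Constraint values g_i(x) = a_i^T x - b_i:
  g_1((0, 3)) = -4
  g_2((0, 3)) = -2
Stationarity residual: grad f(x) + sum_i lambda_i a_i = (0, 0)
  -> stationarity OK
Primal feasibility (all g_i <= 0): OK
Dual feasibility (all lambda_i >= 0): OK
Complementary slackness (lambda_i * g_i(x) = 0 for all i): FAILS

Verdict: the first failing condition is complementary_slackness -> comp.

comp


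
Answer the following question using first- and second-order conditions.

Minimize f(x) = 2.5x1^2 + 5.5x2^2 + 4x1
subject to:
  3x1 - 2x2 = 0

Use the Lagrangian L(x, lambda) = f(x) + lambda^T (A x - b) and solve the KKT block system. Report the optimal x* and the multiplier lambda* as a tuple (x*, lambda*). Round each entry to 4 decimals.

Form the Lagrangian:
  L(x, lambda) = (1/2) x^T Q x + c^T x + lambda^T (A x - b)
Stationarity (grad_x L = 0): Q x + c + A^T lambda = 0.
Primal feasibility: A x = b.

This gives the KKT block system:
  [ Q   A^T ] [ x     ]   [-c ]
  [ A    0  ] [ lambda ] = [ b ]

Solving the linear system:
  x*      = (-0.1345, -0.2017)
  lambda* = (-1.1092)
  f(x*)   = -0.2689

x* = (-0.1345, -0.2017), lambda* = (-1.1092)


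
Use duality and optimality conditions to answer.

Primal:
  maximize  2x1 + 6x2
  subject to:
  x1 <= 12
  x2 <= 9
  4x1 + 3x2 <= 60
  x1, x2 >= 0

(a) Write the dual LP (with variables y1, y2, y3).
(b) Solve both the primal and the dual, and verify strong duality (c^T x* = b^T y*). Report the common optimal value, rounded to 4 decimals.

The standard primal-dual pair for 'max c^T x s.t. A x <= b, x >= 0' is:
  Dual:  min b^T y  s.t.  A^T y >= c,  y >= 0.

So the dual LP is:
  minimize  12y1 + 9y2 + 60y3
  subject to:
    y1 + 4y3 >= 2
    y2 + 3y3 >= 6
    y1, y2, y3 >= 0

Solving the primal: x* = (8.25, 9).
  primal value c^T x* = 70.5.
Solving the dual: y* = (0, 4.5, 0.5).
  dual value b^T y* = 70.5.
Strong duality: c^T x* = b^T y*. Confirmed.

70.5


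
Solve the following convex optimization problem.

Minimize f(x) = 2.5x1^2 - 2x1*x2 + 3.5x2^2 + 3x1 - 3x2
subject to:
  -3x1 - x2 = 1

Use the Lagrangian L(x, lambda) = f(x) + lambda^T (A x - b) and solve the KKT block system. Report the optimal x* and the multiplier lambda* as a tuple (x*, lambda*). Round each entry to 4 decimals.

Form the Lagrangian:
  L(x, lambda) = (1/2) x^T Q x + c^T x + lambda^T (A x - b)
Stationarity (grad_x L = 0): Q x + c + A^T lambda = 0.
Primal feasibility: A x = b.

This gives the KKT block system:
  [ Q   A^T ] [ x     ]   [-c ]
  [ A    0  ] [ lambda ] = [ b ]

Solving the linear system:
  x*      = (-0.4375, 0.3125)
  lambda* = (0.0625)
  f(x*)   = -1.1562

x* = (-0.4375, 0.3125), lambda* = (0.0625)


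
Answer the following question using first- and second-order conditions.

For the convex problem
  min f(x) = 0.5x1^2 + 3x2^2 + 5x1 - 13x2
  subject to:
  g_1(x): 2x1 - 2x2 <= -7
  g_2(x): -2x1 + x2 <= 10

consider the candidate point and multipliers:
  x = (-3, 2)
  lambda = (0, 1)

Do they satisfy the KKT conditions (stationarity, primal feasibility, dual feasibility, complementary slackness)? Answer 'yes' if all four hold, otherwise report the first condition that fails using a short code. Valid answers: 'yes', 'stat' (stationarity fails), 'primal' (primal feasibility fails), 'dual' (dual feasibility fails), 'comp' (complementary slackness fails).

Gradient of f: grad f(x) = Q x + c = (2, -1)
Constraint values g_i(x) = a_i^T x - b_i:
  g_1((-3, 2)) = -3
  g_2((-3, 2)) = -2
Stationarity residual: grad f(x) + sum_i lambda_i a_i = (0, 0)
  -> stationarity OK
Primal feasibility (all g_i <= 0): OK
Dual feasibility (all lambda_i >= 0): OK
Complementary slackness (lambda_i * g_i(x) = 0 for all i): FAILS

Verdict: the first failing condition is complementary_slackness -> comp.

comp


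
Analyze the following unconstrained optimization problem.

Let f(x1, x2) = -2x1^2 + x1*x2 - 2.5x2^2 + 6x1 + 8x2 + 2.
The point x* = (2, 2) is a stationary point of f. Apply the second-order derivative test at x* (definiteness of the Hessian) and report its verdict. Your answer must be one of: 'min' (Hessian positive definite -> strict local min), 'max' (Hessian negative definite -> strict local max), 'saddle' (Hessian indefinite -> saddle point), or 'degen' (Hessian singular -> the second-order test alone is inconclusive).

Compute the Hessian H = grad^2 f:
  H = [[-4, 1], [1, -5]]
Verify stationarity: grad f(x*) = H x* + g = (0, 0).
Eigenvalues of H: -5.618, -3.382.
Both eigenvalues < 0, so H is negative definite -> x* is a strict local max.

max


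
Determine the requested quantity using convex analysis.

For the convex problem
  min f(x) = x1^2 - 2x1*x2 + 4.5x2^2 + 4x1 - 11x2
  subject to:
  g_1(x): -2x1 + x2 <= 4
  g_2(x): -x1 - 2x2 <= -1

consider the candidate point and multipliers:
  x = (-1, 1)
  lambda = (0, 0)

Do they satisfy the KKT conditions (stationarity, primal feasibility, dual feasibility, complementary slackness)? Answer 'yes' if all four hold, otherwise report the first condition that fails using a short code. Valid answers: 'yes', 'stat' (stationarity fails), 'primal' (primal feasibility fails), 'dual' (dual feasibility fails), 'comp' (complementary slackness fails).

Gradient of f: grad f(x) = Q x + c = (0, 0)
Constraint values g_i(x) = a_i^T x - b_i:
  g_1((-1, 1)) = -1
  g_2((-1, 1)) = 0
Stationarity residual: grad f(x) + sum_i lambda_i a_i = (0, 0)
  -> stationarity OK
Primal feasibility (all g_i <= 0): OK
Dual feasibility (all lambda_i >= 0): OK
Complementary slackness (lambda_i * g_i(x) = 0 for all i): OK

Verdict: yes, KKT holds.

yes


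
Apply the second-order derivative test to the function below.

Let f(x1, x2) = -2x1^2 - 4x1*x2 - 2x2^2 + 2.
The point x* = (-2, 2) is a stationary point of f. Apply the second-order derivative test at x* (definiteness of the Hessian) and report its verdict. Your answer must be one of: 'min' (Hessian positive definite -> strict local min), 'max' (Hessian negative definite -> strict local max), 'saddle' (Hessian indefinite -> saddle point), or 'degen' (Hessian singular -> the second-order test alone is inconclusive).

Compute the Hessian H = grad^2 f:
  H = [[-4, -4], [-4, -4]]
Verify stationarity: grad f(x*) = H x* + g = (0, 0).
Eigenvalues of H: -8, 0.
H has a zero eigenvalue (singular; negative semidefinite but not definite), so H is neither positive definite, negative definite, nor indefinite. The second-order test alone is inconclusive -> degen.
(Indeed, f is constant along the null direction of H through x*, so x* is not a strict local extremum.)

degen


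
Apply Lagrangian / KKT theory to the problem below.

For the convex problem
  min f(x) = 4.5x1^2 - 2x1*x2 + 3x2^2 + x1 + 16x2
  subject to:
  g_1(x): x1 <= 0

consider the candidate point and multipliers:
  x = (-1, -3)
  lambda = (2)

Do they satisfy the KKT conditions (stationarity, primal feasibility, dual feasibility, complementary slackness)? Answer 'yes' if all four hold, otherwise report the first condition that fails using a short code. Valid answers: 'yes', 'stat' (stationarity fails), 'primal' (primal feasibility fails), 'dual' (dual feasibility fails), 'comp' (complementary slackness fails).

Gradient of f: grad f(x) = Q x + c = (-2, 0)
Constraint values g_i(x) = a_i^T x - b_i:
  g_1((-1, -3)) = -1
Stationarity residual: grad f(x) + sum_i lambda_i a_i = (0, 0)
  -> stationarity OK
Primal feasibility (all g_i <= 0): OK
Dual feasibility (all lambda_i >= 0): OK
Complementary slackness (lambda_i * g_i(x) = 0 for all i): FAILS

Verdict: the first failing condition is complementary_slackness -> comp.

comp


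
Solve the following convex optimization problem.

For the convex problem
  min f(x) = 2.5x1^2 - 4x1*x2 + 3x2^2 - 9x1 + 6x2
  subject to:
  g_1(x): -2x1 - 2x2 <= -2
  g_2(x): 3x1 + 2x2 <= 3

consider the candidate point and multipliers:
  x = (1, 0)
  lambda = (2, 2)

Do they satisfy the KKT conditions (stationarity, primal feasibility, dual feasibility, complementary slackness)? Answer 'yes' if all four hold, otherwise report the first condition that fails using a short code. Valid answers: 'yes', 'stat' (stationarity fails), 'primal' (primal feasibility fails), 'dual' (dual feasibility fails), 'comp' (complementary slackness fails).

Gradient of f: grad f(x) = Q x + c = (-4, 2)
Constraint values g_i(x) = a_i^T x - b_i:
  g_1((1, 0)) = 0
  g_2((1, 0)) = 0
Stationarity residual: grad f(x) + sum_i lambda_i a_i = (-2, 2)
  -> stationarity FAILS
Primal feasibility (all g_i <= 0): OK
Dual feasibility (all lambda_i >= 0): OK
Complementary slackness (lambda_i * g_i(x) = 0 for all i): OK

Verdict: the first failing condition is stationarity -> stat.

stat


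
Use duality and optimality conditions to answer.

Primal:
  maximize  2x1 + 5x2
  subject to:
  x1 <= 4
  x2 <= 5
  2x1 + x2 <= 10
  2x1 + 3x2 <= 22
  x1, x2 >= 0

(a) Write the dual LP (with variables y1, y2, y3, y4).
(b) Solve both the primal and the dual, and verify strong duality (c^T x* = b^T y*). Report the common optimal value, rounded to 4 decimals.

The standard primal-dual pair for 'max c^T x s.t. A x <= b, x >= 0' is:
  Dual:  min b^T y  s.t.  A^T y >= c,  y >= 0.

So the dual LP is:
  minimize  4y1 + 5y2 + 10y3 + 22y4
  subject to:
    y1 + 2y3 + 2y4 >= 2
    y2 + y3 + 3y4 >= 5
    y1, y2, y3, y4 >= 0

Solving the primal: x* = (2.5, 5).
  primal value c^T x* = 30.
Solving the dual: y* = (0, 4, 1, 0).
  dual value b^T y* = 30.
Strong duality: c^T x* = b^T y*. Confirmed.

30


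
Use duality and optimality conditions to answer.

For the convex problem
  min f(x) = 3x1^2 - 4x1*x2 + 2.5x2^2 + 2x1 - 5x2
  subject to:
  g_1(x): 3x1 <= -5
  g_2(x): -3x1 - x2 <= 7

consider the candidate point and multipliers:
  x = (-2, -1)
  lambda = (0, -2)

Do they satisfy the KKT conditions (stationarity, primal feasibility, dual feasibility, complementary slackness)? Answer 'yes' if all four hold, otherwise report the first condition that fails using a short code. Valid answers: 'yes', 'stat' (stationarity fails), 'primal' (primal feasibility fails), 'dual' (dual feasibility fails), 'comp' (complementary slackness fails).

Gradient of f: grad f(x) = Q x + c = (-6, -2)
Constraint values g_i(x) = a_i^T x - b_i:
  g_1((-2, -1)) = -1
  g_2((-2, -1)) = 0
Stationarity residual: grad f(x) + sum_i lambda_i a_i = (0, 0)
  -> stationarity OK
Primal feasibility (all g_i <= 0): OK
Dual feasibility (all lambda_i >= 0): FAILS
Complementary slackness (lambda_i * g_i(x) = 0 for all i): OK

Verdict: the first failing condition is dual_feasibility -> dual.

dual


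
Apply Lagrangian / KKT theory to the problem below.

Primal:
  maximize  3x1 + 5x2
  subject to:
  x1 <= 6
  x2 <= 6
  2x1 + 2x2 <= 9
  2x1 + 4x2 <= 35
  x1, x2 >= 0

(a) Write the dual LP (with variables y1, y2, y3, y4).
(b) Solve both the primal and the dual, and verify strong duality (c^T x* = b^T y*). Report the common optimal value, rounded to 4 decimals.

The standard primal-dual pair for 'max c^T x s.t. A x <= b, x >= 0' is:
  Dual:  min b^T y  s.t.  A^T y >= c,  y >= 0.

So the dual LP is:
  minimize  6y1 + 6y2 + 9y3 + 35y4
  subject to:
    y1 + 2y3 + 2y4 >= 3
    y2 + 2y3 + 4y4 >= 5
    y1, y2, y3, y4 >= 0

Solving the primal: x* = (0, 4.5).
  primal value c^T x* = 22.5.
Solving the dual: y* = (0, 0, 2.5, 0).
  dual value b^T y* = 22.5.
Strong duality: c^T x* = b^T y*. Confirmed.

22.5


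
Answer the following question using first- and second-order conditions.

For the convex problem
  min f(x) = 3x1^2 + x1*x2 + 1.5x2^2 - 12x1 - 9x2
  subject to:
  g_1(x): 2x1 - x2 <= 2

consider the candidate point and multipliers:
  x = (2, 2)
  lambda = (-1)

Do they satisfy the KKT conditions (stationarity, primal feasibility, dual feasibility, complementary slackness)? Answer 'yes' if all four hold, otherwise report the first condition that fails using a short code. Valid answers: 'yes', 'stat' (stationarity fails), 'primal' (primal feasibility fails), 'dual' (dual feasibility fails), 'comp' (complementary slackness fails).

Gradient of f: grad f(x) = Q x + c = (2, -1)
Constraint values g_i(x) = a_i^T x - b_i:
  g_1((2, 2)) = 0
Stationarity residual: grad f(x) + sum_i lambda_i a_i = (0, 0)
  -> stationarity OK
Primal feasibility (all g_i <= 0): OK
Dual feasibility (all lambda_i >= 0): FAILS
Complementary slackness (lambda_i * g_i(x) = 0 for all i): OK

Verdict: the first failing condition is dual_feasibility -> dual.

dual


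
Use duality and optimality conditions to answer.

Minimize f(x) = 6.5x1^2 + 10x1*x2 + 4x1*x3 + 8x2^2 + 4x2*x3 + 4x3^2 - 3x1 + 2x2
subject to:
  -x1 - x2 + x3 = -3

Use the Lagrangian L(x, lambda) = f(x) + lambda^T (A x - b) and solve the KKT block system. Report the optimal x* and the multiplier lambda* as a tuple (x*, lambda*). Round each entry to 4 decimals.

Form the Lagrangian:
  L(x, lambda) = (1/2) x^T Q x + c^T x + lambda^T (A x - b)
Stationarity (grad_x L = 0): Q x + c + A^T lambda = 0.
Primal feasibility: A x = b.

This gives the KKT block system:
  [ Q   A^T ] [ x     ]   [-c ]
  [ A    0  ] [ lambda ] = [ b ]

Solving the linear system:
  x*      = (1.4444, -0.1111, -1.6667)
  lambda* = (8)
  f(x*)   = 9.7222

x* = (1.4444, -0.1111, -1.6667), lambda* = (8)


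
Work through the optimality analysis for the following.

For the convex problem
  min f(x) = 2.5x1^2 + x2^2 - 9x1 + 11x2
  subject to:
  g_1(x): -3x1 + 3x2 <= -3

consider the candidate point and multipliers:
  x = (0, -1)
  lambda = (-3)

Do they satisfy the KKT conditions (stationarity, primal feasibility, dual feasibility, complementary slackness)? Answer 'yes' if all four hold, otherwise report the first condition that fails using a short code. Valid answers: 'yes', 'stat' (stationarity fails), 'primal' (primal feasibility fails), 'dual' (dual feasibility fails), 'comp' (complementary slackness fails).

Gradient of f: grad f(x) = Q x + c = (-9, 9)
Constraint values g_i(x) = a_i^T x - b_i:
  g_1((0, -1)) = 0
Stationarity residual: grad f(x) + sum_i lambda_i a_i = (0, 0)
  -> stationarity OK
Primal feasibility (all g_i <= 0): OK
Dual feasibility (all lambda_i >= 0): FAILS
Complementary slackness (lambda_i * g_i(x) = 0 for all i): OK

Verdict: the first failing condition is dual_feasibility -> dual.

dual


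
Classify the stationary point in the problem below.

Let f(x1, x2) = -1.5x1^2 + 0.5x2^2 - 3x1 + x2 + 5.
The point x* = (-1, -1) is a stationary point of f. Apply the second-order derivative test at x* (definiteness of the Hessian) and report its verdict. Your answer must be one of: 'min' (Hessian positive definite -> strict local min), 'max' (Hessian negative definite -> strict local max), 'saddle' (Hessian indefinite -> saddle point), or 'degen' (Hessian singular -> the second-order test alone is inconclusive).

Compute the Hessian H = grad^2 f:
  H = [[-3, 0], [0, 1]]
Verify stationarity: grad f(x*) = H x* + g = (0, 0).
Eigenvalues of H: -3, 1.
Eigenvalues have mixed signs, so H is indefinite -> x* is a saddle point.

saddle
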